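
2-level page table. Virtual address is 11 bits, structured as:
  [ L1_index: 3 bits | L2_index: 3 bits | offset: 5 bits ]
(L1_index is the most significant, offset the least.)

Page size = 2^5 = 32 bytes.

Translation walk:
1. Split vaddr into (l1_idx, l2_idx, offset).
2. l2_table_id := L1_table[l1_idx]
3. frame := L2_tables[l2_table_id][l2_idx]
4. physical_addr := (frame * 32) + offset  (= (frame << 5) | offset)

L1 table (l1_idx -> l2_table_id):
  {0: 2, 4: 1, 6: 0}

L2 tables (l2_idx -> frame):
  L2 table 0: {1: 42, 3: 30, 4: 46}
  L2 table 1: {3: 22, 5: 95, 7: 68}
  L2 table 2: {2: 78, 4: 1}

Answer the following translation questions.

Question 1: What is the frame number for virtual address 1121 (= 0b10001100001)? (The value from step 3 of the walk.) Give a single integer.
Answer: 22

Derivation:
vaddr = 1121: l1_idx=4, l2_idx=3
L1[4] = 1; L2[1][3] = 22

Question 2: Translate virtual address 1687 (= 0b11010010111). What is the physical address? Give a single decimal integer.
vaddr = 1687 = 0b11010010111
Split: l1_idx=6, l2_idx=4, offset=23
L1[6] = 0
L2[0][4] = 46
paddr = 46 * 32 + 23 = 1495

Answer: 1495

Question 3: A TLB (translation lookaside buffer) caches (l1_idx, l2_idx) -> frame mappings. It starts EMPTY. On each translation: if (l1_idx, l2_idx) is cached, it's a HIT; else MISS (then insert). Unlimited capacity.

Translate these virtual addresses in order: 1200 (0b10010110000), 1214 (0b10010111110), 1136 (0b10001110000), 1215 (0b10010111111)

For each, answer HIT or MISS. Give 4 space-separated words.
Answer: MISS HIT MISS HIT

Derivation:
vaddr=1200: (4,5) not in TLB -> MISS, insert
vaddr=1214: (4,5) in TLB -> HIT
vaddr=1136: (4,3) not in TLB -> MISS, insert
vaddr=1215: (4,5) in TLB -> HIT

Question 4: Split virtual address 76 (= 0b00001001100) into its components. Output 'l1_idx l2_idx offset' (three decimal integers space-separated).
vaddr = 76 = 0b00001001100
  top 3 bits -> l1_idx = 0
  next 3 bits -> l2_idx = 2
  bottom 5 bits -> offset = 12

Answer: 0 2 12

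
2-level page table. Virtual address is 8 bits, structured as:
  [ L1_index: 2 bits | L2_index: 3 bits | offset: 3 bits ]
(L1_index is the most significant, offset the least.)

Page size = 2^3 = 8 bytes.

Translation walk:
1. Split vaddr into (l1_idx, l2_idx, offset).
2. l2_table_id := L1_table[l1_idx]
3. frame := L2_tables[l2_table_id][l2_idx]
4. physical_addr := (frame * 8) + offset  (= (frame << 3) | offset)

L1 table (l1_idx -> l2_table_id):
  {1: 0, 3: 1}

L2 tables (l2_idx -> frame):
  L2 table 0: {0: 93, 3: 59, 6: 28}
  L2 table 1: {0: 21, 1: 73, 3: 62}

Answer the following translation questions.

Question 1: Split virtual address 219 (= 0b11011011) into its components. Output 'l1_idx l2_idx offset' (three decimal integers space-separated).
vaddr = 219 = 0b11011011
  top 2 bits -> l1_idx = 3
  next 3 bits -> l2_idx = 3
  bottom 3 bits -> offset = 3

Answer: 3 3 3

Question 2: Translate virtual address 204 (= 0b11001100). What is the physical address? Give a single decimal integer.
Answer: 588

Derivation:
vaddr = 204 = 0b11001100
Split: l1_idx=3, l2_idx=1, offset=4
L1[3] = 1
L2[1][1] = 73
paddr = 73 * 8 + 4 = 588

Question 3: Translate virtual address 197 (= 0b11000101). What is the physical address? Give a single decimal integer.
Answer: 173

Derivation:
vaddr = 197 = 0b11000101
Split: l1_idx=3, l2_idx=0, offset=5
L1[3] = 1
L2[1][0] = 21
paddr = 21 * 8 + 5 = 173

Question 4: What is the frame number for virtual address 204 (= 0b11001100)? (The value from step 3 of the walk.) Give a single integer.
Answer: 73

Derivation:
vaddr = 204: l1_idx=3, l2_idx=1
L1[3] = 1; L2[1][1] = 73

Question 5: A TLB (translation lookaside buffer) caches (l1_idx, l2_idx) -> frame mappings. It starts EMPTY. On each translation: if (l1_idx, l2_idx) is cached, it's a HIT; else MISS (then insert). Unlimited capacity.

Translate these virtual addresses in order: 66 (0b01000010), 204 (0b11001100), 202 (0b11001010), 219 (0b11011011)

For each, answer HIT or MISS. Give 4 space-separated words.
vaddr=66: (1,0) not in TLB -> MISS, insert
vaddr=204: (3,1) not in TLB -> MISS, insert
vaddr=202: (3,1) in TLB -> HIT
vaddr=219: (3,3) not in TLB -> MISS, insert

Answer: MISS MISS HIT MISS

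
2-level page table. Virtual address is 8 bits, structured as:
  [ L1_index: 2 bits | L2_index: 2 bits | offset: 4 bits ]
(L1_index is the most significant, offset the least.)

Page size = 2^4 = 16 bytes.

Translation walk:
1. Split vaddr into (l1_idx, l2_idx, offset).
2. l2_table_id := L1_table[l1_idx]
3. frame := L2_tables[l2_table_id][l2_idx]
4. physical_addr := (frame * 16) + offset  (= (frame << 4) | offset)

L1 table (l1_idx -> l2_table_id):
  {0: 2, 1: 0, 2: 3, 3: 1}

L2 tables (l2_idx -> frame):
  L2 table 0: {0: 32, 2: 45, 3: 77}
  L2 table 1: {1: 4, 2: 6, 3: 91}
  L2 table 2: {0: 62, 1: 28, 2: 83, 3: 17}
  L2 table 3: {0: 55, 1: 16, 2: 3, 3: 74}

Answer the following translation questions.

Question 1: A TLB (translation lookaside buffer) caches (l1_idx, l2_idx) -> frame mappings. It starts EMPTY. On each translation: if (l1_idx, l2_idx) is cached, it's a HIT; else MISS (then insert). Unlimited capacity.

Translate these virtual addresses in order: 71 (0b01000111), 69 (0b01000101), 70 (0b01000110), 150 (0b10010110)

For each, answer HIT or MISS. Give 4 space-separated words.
vaddr=71: (1,0) not in TLB -> MISS, insert
vaddr=69: (1,0) in TLB -> HIT
vaddr=70: (1,0) in TLB -> HIT
vaddr=150: (2,1) not in TLB -> MISS, insert

Answer: MISS HIT HIT MISS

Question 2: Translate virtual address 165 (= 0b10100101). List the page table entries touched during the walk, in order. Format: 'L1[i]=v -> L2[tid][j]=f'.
vaddr = 165 = 0b10100101
Split: l1_idx=2, l2_idx=2, offset=5

Answer: L1[2]=3 -> L2[3][2]=3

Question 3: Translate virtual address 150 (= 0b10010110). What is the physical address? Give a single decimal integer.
Answer: 262

Derivation:
vaddr = 150 = 0b10010110
Split: l1_idx=2, l2_idx=1, offset=6
L1[2] = 3
L2[3][1] = 16
paddr = 16 * 16 + 6 = 262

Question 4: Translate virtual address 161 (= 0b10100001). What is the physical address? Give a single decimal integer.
Answer: 49

Derivation:
vaddr = 161 = 0b10100001
Split: l1_idx=2, l2_idx=2, offset=1
L1[2] = 3
L2[3][2] = 3
paddr = 3 * 16 + 1 = 49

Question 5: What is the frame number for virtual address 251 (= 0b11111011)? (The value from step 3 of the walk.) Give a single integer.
Answer: 91

Derivation:
vaddr = 251: l1_idx=3, l2_idx=3
L1[3] = 1; L2[1][3] = 91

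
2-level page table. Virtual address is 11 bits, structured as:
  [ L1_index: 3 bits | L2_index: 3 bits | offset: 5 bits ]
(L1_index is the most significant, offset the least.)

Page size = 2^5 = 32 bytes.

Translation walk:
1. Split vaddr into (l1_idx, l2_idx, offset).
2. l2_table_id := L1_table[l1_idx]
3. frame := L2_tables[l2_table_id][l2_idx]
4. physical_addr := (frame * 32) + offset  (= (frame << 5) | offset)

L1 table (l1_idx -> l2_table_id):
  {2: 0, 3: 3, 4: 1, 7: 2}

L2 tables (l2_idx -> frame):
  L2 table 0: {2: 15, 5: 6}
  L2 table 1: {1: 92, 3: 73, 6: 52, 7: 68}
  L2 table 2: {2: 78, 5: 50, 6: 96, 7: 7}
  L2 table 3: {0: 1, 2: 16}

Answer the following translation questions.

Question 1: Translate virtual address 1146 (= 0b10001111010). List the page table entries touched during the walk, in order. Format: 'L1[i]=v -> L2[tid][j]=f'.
Answer: L1[4]=1 -> L2[1][3]=73

Derivation:
vaddr = 1146 = 0b10001111010
Split: l1_idx=4, l2_idx=3, offset=26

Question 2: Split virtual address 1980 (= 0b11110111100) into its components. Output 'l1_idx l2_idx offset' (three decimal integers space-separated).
vaddr = 1980 = 0b11110111100
  top 3 bits -> l1_idx = 7
  next 3 bits -> l2_idx = 5
  bottom 5 bits -> offset = 28

Answer: 7 5 28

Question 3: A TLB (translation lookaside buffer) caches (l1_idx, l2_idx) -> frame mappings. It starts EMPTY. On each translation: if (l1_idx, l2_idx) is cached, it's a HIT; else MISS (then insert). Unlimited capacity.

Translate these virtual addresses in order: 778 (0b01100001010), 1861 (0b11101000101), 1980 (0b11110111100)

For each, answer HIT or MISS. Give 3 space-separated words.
vaddr=778: (3,0) not in TLB -> MISS, insert
vaddr=1861: (7,2) not in TLB -> MISS, insert
vaddr=1980: (7,5) not in TLB -> MISS, insert

Answer: MISS MISS MISS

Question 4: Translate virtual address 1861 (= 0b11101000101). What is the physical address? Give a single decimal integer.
Answer: 2501

Derivation:
vaddr = 1861 = 0b11101000101
Split: l1_idx=7, l2_idx=2, offset=5
L1[7] = 2
L2[2][2] = 78
paddr = 78 * 32 + 5 = 2501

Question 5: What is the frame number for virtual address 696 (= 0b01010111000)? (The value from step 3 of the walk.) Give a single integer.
Answer: 6

Derivation:
vaddr = 696: l1_idx=2, l2_idx=5
L1[2] = 0; L2[0][5] = 6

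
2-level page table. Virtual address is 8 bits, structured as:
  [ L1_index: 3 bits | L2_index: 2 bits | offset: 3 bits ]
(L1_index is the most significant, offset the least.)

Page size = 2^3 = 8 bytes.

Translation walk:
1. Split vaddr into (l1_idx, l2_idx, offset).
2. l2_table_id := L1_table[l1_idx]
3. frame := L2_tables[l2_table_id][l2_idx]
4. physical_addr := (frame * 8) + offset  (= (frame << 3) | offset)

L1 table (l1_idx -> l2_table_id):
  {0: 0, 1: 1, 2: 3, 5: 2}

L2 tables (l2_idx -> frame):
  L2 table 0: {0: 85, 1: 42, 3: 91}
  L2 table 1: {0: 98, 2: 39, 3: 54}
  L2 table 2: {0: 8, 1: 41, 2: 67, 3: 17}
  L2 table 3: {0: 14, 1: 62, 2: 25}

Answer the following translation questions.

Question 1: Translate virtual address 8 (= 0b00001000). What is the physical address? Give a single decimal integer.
vaddr = 8 = 0b00001000
Split: l1_idx=0, l2_idx=1, offset=0
L1[0] = 0
L2[0][1] = 42
paddr = 42 * 8 + 0 = 336

Answer: 336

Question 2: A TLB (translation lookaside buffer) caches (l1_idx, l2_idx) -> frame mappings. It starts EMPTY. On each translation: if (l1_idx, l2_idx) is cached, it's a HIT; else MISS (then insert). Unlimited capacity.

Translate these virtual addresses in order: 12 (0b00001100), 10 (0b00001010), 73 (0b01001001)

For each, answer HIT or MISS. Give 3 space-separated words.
Answer: MISS HIT MISS

Derivation:
vaddr=12: (0,1) not in TLB -> MISS, insert
vaddr=10: (0,1) in TLB -> HIT
vaddr=73: (2,1) not in TLB -> MISS, insert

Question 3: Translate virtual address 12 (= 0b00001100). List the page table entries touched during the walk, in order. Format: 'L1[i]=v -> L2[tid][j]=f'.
Answer: L1[0]=0 -> L2[0][1]=42

Derivation:
vaddr = 12 = 0b00001100
Split: l1_idx=0, l2_idx=1, offset=4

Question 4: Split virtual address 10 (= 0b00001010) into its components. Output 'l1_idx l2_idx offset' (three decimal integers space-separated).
vaddr = 10 = 0b00001010
  top 3 bits -> l1_idx = 0
  next 2 bits -> l2_idx = 1
  bottom 3 bits -> offset = 2

Answer: 0 1 2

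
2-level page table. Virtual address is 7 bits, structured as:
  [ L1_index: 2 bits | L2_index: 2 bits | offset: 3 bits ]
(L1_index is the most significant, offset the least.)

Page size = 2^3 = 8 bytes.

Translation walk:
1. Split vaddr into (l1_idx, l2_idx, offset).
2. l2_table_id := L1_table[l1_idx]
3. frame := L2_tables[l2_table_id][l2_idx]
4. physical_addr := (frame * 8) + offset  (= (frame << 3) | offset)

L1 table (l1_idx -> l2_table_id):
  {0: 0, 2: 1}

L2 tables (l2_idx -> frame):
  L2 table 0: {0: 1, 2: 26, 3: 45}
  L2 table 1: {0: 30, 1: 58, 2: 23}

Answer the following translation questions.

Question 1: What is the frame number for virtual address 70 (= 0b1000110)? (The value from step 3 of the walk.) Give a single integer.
Answer: 30

Derivation:
vaddr = 70: l1_idx=2, l2_idx=0
L1[2] = 1; L2[1][0] = 30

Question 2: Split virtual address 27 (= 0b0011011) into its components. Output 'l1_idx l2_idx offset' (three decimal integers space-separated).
Answer: 0 3 3

Derivation:
vaddr = 27 = 0b0011011
  top 2 bits -> l1_idx = 0
  next 2 bits -> l2_idx = 3
  bottom 3 bits -> offset = 3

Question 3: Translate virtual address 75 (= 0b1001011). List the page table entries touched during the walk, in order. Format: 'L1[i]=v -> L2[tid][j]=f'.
vaddr = 75 = 0b1001011
Split: l1_idx=2, l2_idx=1, offset=3

Answer: L1[2]=1 -> L2[1][1]=58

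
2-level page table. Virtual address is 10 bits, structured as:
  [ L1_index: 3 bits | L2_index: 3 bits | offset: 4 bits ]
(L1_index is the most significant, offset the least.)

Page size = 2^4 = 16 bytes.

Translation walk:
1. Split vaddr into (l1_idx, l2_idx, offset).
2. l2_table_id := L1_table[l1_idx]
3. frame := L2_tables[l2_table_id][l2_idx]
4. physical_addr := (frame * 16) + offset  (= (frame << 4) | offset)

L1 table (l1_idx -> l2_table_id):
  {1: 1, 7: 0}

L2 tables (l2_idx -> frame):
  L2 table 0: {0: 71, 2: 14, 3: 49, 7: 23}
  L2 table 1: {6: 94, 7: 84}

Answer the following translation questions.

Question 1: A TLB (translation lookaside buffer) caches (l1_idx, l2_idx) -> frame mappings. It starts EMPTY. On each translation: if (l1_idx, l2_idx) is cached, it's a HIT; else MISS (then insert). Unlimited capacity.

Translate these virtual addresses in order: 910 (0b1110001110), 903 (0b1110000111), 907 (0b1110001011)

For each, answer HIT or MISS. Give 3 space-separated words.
vaddr=910: (7,0) not in TLB -> MISS, insert
vaddr=903: (7,0) in TLB -> HIT
vaddr=907: (7,0) in TLB -> HIT

Answer: MISS HIT HIT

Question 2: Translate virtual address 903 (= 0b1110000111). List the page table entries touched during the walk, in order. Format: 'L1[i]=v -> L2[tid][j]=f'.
Answer: L1[7]=0 -> L2[0][0]=71

Derivation:
vaddr = 903 = 0b1110000111
Split: l1_idx=7, l2_idx=0, offset=7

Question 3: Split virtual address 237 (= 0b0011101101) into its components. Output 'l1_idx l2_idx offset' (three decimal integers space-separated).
Answer: 1 6 13

Derivation:
vaddr = 237 = 0b0011101101
  top 3 bits -> l1_idx = 1
  next 3 bits -> l2_idx = 6
  bottom 4 bits -> offset = 13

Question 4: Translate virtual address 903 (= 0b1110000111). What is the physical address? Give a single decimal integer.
vaddr = 903 = 0b1110000111
Split: l1_idx=7, l2_idx=0, offset=7
L1[7] = 0
L2[0][0] = 71
paddr = 71 * 16 + 7 = 1143

Answer: 1143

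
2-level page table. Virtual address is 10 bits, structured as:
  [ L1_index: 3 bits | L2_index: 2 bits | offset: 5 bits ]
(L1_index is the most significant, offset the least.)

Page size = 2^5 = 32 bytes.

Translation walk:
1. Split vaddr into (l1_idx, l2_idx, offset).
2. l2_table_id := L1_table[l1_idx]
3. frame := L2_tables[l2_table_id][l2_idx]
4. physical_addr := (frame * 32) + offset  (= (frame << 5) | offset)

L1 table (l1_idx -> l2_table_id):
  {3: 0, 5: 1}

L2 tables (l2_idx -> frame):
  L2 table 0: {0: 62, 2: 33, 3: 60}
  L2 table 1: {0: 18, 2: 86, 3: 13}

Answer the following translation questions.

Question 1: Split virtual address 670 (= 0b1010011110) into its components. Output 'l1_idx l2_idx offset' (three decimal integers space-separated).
vaddr = 670 = 0b1010011110
  top 3 bits -> l1_idx = 5
  next 2 bits -> l2_idx = 0
  bottom 5 bits -> offset = 30

Answer: 5 0 30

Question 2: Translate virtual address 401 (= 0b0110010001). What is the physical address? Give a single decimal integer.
Answer: 2001

Derivation:
vaddr = 401 = 0b0110010001
Split: l1_idx=3, l2_idx=0, offset=17
L1[3] = 0
L2[0][0] = 62
paddr = 62 * 32 + 17 = 2001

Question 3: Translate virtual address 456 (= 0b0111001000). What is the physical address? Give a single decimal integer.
Answer: 1064

Derivation:
vaddr = 456 = 0b0111001000
Split: l1_idx=3, l2_idx=2, offset=8
L1[3] = 0
L2[0][2] = 33
paddr = 33 * 32 + 8 = 1064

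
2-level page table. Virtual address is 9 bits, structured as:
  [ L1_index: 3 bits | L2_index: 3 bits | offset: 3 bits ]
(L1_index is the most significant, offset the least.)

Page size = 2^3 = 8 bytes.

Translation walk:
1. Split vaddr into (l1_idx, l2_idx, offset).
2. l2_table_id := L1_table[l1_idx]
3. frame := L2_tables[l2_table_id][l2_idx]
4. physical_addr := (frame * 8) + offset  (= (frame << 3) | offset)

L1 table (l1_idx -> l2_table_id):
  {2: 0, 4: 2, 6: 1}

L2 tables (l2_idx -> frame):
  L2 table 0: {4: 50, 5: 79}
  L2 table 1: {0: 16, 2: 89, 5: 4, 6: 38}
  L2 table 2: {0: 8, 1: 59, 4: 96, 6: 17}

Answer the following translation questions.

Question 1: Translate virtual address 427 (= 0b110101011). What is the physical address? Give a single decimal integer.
vaddr = 427 = 0b110101011
Split: l1_idx=6, l2_idx=5, offset=3
L1[6] = 1
L2[1][5] = 4
paddr = 4 * 8 + 3 = 35

Answer: 35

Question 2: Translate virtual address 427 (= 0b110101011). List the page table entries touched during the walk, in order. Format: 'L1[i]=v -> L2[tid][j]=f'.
vaddr = 427 = 0b110101011
Split: l1_idx=6, l2_idx=5, offset=3

Answer: L1[6]=1 -> L2[1][5]=4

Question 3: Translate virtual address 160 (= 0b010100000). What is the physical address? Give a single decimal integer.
vaddr = 160 = 0b010100000
Split: l1_idx=2, l2_idx=4, offset=0
L1[2] = 0
L2[0][4] = 50
paddr = 50 * 8 + 0 = 400

Answer: 400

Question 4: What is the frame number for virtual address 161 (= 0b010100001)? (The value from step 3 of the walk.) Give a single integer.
vaddr = 161: l1_idx=2, l2_idx=4
L1[2] = 0; L2[0][4] = 50

Answer: 50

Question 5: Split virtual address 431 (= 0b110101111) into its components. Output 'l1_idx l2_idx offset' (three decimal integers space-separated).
Answer: 6 5 7

Derivation:
vaddr = 431 = 0b110101111
  top 3 bits -> l1_idx = 6
  next 3 bits -> l2_idx = 5
  bottom 3 bits -> offset = 7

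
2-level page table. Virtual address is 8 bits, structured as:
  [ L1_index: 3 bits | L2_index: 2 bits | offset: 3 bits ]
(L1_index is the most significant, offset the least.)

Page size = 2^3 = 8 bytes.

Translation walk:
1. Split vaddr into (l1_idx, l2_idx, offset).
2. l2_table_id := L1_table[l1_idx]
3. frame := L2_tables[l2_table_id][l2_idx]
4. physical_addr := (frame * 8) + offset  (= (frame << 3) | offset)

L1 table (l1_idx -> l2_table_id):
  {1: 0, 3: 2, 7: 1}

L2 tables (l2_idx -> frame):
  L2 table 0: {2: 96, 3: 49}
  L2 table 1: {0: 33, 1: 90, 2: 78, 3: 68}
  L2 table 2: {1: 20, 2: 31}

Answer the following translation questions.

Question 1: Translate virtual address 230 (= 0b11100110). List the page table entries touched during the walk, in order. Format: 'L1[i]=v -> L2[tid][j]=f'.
vaddr = 230 = 0b11100110
Split: l1_idx=7, l2_idx=0, offset=6

Answer: L1[7]=1 -> L2[1][0]=33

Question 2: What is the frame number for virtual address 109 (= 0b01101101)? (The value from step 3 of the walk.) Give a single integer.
vaddr = 109: l1_idx=3, l2_idx=1
L1[3] = 2; L2[2][1] = 20

Answer: 20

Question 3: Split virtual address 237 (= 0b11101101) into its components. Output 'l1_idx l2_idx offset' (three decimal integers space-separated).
vaddr = 237 = 0b11101101
  top 3 bits -> l1_idx = 7
  next 2 bits -> l2_idx = 1
  bottom 3 bits -> offset = 5

Answer: 7 1 5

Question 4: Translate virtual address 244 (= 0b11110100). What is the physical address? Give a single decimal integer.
vaddr = 244 = 0b11110100
Split: l1_idx=7, l2_idx=2, offset=4
L1[7] = 1
L2[1][2] = 78
paddr = 78 * 8 + 4 = 628

Answer: 628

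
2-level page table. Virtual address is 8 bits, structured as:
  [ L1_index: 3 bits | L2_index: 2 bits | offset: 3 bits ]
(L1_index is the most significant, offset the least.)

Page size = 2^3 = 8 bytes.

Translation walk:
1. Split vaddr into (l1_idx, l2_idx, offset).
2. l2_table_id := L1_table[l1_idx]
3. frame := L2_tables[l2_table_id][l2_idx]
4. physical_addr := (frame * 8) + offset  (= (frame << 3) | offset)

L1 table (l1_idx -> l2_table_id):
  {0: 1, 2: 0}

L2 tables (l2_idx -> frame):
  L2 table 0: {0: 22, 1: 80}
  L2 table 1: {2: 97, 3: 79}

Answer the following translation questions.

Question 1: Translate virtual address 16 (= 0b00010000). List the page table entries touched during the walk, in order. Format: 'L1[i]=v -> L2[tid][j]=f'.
vaddr = 16 = 0b00010000
Split: l1_idx=0, l2_idx=2, offset=0

Answer: L1[0]=1 -> L2[1][2]=97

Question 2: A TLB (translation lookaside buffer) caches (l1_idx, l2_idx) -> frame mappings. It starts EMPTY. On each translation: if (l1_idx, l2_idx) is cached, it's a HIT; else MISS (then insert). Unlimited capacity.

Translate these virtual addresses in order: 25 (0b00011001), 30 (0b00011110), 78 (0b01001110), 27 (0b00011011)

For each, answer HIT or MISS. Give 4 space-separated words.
vaddr=25: (0,3) not in TLB -> MISS, insert
vaddr=30: (0,3) in TLB -> HIT
vaddr=78: (2,1) not in TLB -> MISS, insert
vaddr=27: (0,3) in TLB -> HIT

Answer: MISS HIT MISS HIT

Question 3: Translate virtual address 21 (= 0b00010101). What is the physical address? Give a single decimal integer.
Answer: 781

Derivation:
vaddr = 21 = 0b00010101
Split: l1_idx=0, l2_idx=2, offset=5
L1[0] = 1
L2[1][2] = 97
paddr = 97 * 8 + 5 = 781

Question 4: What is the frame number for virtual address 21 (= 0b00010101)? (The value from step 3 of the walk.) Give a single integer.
vaddr = 21: l1_idx=0, l2_idx=2
L1[0] = 1; L2[1][2] = 97

Answer: 97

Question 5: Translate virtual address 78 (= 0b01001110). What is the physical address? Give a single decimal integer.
vaddr = 78 = 0b01001110
Split: l1_idx=2, l2_idx=1, offset=6
L1[2] = 0
L2[0][1] = 80
paddr = 80 * 8 + 6 = 646

Answer: 646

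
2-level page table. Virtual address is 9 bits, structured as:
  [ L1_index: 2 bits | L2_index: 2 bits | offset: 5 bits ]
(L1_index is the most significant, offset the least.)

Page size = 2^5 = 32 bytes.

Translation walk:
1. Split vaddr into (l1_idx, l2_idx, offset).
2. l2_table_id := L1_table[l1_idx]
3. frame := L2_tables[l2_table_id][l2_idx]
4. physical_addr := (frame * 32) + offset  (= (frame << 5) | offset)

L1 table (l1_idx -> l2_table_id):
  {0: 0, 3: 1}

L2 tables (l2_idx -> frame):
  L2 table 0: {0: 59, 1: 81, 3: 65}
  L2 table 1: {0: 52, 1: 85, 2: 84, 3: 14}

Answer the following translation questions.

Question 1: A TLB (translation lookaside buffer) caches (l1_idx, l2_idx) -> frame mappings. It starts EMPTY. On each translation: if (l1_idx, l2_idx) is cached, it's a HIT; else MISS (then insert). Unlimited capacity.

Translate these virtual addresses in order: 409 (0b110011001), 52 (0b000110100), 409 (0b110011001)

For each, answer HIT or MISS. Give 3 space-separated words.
Answer: MISS MISS HIT

Derivation:
vaddr=409: (3,0) not in TLB -> MISS, insert
vaddr=52: (0,1) not in TLB -> MISS, insert
vaddr=409: (3,0) in TLB -> HIT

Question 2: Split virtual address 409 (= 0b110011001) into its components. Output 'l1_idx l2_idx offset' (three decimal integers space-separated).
vaddr = 409 = 0b110011001
  top 2 bits -> l1_idx = 3
  next 2 bits -> l2_idx = 0
  bottom 5 bits -> offset = 25

Answer: 3 0 25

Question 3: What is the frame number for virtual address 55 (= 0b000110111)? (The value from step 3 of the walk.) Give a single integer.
Answer: 81

Derivation:
vaddr = 55: l1_idx=0, l2_idx=1
L1[0] = 0; L2[0][1] = 81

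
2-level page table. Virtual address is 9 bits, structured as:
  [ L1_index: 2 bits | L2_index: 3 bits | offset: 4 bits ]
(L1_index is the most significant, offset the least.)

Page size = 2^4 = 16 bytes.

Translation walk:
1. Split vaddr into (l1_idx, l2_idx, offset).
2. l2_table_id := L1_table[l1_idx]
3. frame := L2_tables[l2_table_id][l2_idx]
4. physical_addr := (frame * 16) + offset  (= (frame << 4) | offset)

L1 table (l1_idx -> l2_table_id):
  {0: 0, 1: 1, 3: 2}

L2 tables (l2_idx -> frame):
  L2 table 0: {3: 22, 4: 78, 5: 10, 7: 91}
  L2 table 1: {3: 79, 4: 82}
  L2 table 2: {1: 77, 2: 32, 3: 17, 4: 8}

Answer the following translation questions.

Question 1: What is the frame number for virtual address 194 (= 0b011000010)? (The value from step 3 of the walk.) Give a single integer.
Answer: 82

Derivation:
vaddr = 194: l1_idx=1, l2_idx=4
L1[1] = 1; L2[1][4] = 82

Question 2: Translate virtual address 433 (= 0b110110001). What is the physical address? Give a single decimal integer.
vaddr = 433 = 0b110110001
Split: l1_idx=3, l2_idx=3, offset=1
L1[3] = 2
L2[2][3] = 17
paddr = 17 * 16 + 1 = 273

Answer: 273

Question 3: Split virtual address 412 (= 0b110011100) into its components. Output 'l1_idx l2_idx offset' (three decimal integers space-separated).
Answer: 3 1 12

Derivation:
vaddr = 412 = 0b110011100
  top 2 bits -> l1_idx = 3
  next 3 bits -> l2_idx = 1
  bottom 4 bits -> offset = 12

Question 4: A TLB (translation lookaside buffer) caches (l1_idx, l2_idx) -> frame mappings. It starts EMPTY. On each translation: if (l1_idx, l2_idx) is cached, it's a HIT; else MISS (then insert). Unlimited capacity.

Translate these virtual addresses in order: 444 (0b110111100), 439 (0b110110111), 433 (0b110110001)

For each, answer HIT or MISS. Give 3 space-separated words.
Answer: MISS HIT HIT

Derivation:
vaddr=444: (3,3) not in TLB -> MISS, insert
vaddr=439: (3,3) in TLB -> HIT
vaddr=433: (3,3) in TLB -> HIT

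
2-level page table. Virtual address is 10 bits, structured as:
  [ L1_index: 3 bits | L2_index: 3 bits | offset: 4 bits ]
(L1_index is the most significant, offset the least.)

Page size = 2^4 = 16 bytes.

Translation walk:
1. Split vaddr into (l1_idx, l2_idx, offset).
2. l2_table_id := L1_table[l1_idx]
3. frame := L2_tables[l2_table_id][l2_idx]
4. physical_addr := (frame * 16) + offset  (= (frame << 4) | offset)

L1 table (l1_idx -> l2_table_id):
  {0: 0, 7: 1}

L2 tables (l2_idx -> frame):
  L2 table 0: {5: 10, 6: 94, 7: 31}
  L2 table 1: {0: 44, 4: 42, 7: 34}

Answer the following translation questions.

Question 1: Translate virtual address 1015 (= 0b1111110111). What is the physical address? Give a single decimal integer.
Answer: 551

Derivation:
vaddr = 1015 = 0b1111110111
Split: l1_idx=7, l2_idx=7, offset=7
L1[7] = 1
L2[1][7] = 34
paddr = 34 * 16 + 7 = 551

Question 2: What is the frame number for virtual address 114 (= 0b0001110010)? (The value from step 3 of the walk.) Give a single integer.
Answer: 31

Derivation:
vaddr = 114: l1_idx=0, l2_idx=7
L1[0] = 0; L2[0][7] = 31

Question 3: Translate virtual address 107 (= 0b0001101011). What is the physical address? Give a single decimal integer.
Answer: 1515

Derivation:
vaddr = 107 = 0b0001101011
Split: l1_idx=0, l2_idx=6, offset=11
L1[0] = 0
L2[0][6] = 94
paddr = 94 * 16 + 11 = 1515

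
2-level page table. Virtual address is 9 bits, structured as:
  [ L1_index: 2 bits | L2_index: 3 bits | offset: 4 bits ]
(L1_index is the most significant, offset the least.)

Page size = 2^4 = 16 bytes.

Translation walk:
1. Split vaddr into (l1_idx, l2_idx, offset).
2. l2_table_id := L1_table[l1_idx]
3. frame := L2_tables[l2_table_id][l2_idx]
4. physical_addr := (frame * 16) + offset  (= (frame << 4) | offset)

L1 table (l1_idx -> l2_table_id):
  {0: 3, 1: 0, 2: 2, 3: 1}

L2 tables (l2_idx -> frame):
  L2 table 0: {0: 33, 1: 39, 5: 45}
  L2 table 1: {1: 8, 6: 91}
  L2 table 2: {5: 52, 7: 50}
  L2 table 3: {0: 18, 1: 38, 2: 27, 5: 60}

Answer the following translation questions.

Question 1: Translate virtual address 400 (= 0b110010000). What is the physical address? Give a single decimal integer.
Answer: 128

Derivation:
vaddr = 400 = 0b110010000
Split: l1_idx=3, l2_idx=1, offset=0
L1[3] = 1
L2[1][1] = 8
paddr = 8 * 16 + 0 = 128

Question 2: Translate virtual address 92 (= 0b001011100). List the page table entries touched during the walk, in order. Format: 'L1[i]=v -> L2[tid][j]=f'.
vaddr = 92 = 0b001011100
Split: l1_idx=0, l2_idx=5, offset=12

Answer: L1[0]=3 -> L2[3][5]=60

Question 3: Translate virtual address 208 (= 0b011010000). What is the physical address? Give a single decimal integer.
vaddr = 208 = 0b011010000
Split: l1_idx=1, l2_idx=5, offset=0
L1[1] = 0
L2[0][5] = 45
paddr = 45 * 16 + 0 = 720

Answer: 720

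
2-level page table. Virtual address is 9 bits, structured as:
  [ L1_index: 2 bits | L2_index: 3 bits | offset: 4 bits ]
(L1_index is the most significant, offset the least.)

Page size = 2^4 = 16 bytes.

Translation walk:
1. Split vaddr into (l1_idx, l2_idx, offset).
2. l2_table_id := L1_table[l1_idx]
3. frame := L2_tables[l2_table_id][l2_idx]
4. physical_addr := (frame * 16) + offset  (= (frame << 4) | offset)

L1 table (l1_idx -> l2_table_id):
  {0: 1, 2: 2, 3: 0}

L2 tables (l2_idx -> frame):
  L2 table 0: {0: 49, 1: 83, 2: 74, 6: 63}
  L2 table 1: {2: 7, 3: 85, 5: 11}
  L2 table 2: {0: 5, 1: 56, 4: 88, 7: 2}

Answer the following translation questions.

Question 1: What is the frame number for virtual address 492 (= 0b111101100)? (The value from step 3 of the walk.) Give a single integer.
Answer: 63

Derivation:
vaddr = 492: l1_idx=3, l2_idx=6
L1[3] = 0; L2[0][6] = 63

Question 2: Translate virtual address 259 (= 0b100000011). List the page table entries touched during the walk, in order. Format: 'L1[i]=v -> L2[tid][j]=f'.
Answer: L1[2]=2 -> L2[2][0]=5

Derivation:
vaddr = 259 = 0b100000011
Split: l1_idx=2, l2_idx=0, offset=3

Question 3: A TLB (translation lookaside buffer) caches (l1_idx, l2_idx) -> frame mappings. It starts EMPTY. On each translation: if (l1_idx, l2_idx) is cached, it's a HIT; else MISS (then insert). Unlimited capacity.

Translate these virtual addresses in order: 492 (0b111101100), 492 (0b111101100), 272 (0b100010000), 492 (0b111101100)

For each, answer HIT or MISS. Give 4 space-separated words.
Answer: MISS HIT MISS HIT

Derivation:
vaddr=492: (3,6) not in TLB -> MISS, insert
vaddr=492: (3,6) in TLB -> HIT
vaddr=272: (2,1) not in TLB -> MISS, insert
vaddr=492: (3,6) in TLB -> HIT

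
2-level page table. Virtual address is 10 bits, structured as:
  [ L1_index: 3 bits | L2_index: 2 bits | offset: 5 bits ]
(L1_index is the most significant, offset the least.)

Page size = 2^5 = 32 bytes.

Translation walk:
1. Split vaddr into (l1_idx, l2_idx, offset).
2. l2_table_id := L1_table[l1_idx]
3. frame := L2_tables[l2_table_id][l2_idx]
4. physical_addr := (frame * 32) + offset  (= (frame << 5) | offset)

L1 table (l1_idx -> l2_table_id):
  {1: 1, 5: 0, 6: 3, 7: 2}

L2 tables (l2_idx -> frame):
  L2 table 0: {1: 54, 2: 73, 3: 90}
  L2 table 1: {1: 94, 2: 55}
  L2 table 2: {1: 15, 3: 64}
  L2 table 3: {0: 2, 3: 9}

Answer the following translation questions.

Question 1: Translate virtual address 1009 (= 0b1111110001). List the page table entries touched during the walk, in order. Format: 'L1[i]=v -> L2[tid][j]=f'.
Answer: L1[7]=2 -> L2[2][3]=64

Derivation:
vaddr = 1009 = 0b1111110001
Split: l1_idx=7, l2_idx=3, offset=17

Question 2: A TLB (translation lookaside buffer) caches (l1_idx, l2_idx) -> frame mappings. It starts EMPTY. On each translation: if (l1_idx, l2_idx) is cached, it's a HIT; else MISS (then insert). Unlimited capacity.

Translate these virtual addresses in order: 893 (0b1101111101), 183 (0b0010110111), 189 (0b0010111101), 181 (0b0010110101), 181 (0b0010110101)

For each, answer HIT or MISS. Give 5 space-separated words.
Answer: MISS MISS HIT HIT HIT

Derivation:
vaddr=893: (6,3) not in TLB -> MISS, insert
vaddr=183: (1,1) not in TLB -> MISS, insert
vaddr=189: (1,1) in TLB -> HIT
vaddr=181: (1,1) in TLB -> HIT
vaddr=181: (1,1) in TLB -> HIT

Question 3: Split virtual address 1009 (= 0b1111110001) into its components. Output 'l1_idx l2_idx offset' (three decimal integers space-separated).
vaddr = 1009 = 0b1111110001
  top 3 bits -> l1_idx = 7
  next 2 bits -> l2_idx = 3
  bottom 5 bits -> offset = 17

Answer: 7 3 17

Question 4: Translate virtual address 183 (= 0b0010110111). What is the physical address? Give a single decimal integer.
Answer: 3031

Derivation:
vaddr = 183 = 0b0010110111
Split: l1_idx=1, l2_idx=1, offset=23
L1[1] = 1
L2[1][1] = 94
paddr = 94 * 32 + 23 = 3031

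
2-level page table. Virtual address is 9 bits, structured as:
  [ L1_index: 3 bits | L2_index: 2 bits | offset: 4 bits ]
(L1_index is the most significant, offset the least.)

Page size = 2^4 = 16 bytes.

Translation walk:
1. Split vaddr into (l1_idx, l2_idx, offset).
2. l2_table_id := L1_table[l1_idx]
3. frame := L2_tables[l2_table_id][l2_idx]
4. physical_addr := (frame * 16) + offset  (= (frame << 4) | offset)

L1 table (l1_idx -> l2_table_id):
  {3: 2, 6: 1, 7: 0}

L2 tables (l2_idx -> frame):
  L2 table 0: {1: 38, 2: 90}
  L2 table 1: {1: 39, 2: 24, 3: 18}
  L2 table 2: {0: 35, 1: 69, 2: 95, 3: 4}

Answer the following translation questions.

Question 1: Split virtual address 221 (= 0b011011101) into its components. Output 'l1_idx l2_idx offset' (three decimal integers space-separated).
vaddr = 221 = 0b011011101
  top 3 bits -> l1_idx = 3
  next 2 bits -> l2_idx = 1
  bottom 4 bits -> offset = 13

Answer: 3 1 13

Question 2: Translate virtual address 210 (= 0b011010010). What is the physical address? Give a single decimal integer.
Answer: 1106

Derivation:
vaddr = 210 = 0b011010010
Split: l1_idx=3, l2_idx=1, offset=2
L1[3] = 2
L2[2][1] = 69
paddr = 69 * 16 + 2 = 1106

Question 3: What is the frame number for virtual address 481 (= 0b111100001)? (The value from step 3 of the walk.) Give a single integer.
vaddr = 481: l1_idx=7, l2_idx=2
L1[7] = 0; L2[0][2] = 90

Answer: 90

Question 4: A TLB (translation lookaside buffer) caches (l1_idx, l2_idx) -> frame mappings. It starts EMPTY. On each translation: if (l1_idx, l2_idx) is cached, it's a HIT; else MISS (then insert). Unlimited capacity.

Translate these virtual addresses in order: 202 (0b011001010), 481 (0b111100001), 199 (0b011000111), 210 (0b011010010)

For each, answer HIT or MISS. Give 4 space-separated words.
vaddr=202: (3,0) not in TLB -> MISS, insert
vaddr=481: (7,2) not in TLB -> MISS, insert
vaddr=199: (3,0) in TLB -> HIT
vaddr=210: (3,1) not in TLB -> MISS, insert

Answer: MISS MISS HIT MISS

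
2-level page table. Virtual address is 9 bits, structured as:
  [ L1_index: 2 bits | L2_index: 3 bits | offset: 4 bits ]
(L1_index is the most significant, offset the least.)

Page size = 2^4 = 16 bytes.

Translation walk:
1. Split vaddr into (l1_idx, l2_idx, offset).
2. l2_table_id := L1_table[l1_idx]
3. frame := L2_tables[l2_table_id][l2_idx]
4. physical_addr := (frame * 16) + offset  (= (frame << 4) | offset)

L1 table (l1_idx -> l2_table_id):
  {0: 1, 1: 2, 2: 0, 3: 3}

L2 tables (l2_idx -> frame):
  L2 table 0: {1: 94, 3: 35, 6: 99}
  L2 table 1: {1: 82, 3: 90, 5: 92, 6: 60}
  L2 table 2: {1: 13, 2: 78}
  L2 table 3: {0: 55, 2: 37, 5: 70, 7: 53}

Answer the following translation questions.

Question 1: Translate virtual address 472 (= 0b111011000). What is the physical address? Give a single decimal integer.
Answer: 1128

Derivation:
vaddr = 472 = 0b111011000
Split: l1_idx=3, l2_idx=5, offset=8
L1[3] = 3
L2[3][5] = 70
paddr = 70 * 16 + 8 = 1128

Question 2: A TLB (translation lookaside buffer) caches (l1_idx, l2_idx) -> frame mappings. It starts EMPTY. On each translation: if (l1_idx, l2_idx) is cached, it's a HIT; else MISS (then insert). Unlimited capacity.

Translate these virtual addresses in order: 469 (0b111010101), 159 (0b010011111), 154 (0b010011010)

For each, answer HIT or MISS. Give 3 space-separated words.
Answer: MISS MISS HIT

Derivation:
vaddr=469: (3,5) not in TLB -> MISS, insert
vaddr=159: (1,1) not in TLB -> MISS, insert
vaddr=154: (1,1) in TLB -> HIT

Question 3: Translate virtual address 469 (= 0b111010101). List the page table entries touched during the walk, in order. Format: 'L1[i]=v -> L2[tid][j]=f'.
vaddr = 469 = 0b111010101
Split: l1_idx=3, l2_idx=5, offset=5

Answer: L1[3]=3 -> L2[3][5]=70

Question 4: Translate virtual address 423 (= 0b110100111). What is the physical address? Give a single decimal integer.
Answer: 599

Derivation:
vaddr = 423 = 0b110100111
Split: l1_idx=3, l2_idx=2, offset=7
L1[3] = 3
L2[3][2] = 37
paddr = 37 * 16 + 7 = 599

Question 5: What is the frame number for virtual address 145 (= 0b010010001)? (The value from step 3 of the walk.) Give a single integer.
Answer: 13

Derivation:
vaddr = 145: l1_idx=1, l2_idx=1
L1[1] = 2; L2[2][1] = 13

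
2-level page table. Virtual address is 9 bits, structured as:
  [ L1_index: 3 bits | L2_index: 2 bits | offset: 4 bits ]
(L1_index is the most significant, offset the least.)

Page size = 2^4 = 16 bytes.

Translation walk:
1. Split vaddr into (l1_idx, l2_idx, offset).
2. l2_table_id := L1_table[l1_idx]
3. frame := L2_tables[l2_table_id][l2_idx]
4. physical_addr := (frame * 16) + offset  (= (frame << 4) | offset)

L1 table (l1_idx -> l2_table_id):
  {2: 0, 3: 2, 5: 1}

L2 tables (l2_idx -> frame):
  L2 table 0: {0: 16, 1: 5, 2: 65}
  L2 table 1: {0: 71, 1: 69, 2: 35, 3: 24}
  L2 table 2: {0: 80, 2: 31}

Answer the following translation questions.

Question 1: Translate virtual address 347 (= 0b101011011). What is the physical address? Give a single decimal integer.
vaddr = 347 = 0b101011011
Split: l1_idx=5, l2_idx=1, offset=11
L1[5] = 1
L2[1][1] = 69
paddr = 69 * 16 + 11 = 1115

Answer: 1115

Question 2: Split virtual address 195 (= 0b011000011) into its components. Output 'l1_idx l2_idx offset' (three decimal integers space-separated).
vaddr = 195 = 0b011000011
  top 3 bits -> l1_idx = 3
  next 2 bits -> l2_idx = 0
  bottom 4 bits -> offset = 3

Answer: 3 0 3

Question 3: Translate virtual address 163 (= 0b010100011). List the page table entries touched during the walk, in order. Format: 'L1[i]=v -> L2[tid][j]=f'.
vaddr = 163 = 0b010100011
Split: l1_idx=2, l2_idx=2, offset=3

Answer: L1[2]=0 -> L2[0][2]=65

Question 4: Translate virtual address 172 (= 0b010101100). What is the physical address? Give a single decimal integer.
Answer: 1052

Derivation:
vaddr = 172 = 0b010101100
Split: l1_idx=2, l2_idx=2, offset=12
L1[2] = 0
L2[0][2] = 65
paddr = 65 * 16 + 12 = 1052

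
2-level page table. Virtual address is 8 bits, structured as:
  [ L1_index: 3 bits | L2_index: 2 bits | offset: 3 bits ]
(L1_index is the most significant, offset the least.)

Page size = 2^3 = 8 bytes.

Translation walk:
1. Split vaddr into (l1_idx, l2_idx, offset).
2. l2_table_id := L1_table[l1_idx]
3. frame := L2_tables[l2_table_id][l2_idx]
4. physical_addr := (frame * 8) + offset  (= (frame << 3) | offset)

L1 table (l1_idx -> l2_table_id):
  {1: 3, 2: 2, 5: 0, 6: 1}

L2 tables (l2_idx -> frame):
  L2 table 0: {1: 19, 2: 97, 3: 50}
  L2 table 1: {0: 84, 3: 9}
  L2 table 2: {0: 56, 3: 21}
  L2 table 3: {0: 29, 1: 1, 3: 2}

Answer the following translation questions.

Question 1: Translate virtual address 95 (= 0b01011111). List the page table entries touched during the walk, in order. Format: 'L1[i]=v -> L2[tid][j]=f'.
vaddr = 95 = 0b01011111
Split: l1_idx=2, l2_idx=3, offset=7

Answer: L1[2]=2 -> L2[2][3]=21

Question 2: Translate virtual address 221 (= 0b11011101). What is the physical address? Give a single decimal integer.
Answer: 77

Derivation:
vaddr = 221 = 0b11011101
Split: l1_idx=6, l2_idx=3, offset=5
L1[6] = 1
L2[1][3] = 9
paddr = 9 * 8 + 5 = 77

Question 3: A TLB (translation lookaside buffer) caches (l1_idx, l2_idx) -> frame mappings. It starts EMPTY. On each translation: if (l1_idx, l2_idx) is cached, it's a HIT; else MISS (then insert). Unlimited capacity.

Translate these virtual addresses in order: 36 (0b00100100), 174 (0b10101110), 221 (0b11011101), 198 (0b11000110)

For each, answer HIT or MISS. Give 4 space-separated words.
Answer: MISS MISS MISS MISS

Derivation:
vaddr=36: (1,0) not in TLB -> MISS, insert
vaddr=174: (5,1) not in TLB -> MISS, insert
vaddr=221: (6,3) not in TLB -> MISS, insert
vaddr=198: (6,0) not in TLB -> MISS, insert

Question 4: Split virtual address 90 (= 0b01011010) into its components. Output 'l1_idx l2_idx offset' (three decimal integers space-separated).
Answer: 2 3 2

Derivation:
vaddr = 90 = 0b01011010
  top 3 bits -> l1_idx = 2
  next 2 bits -> l2_idx = 3
  bottom 3 bits -> offset = 2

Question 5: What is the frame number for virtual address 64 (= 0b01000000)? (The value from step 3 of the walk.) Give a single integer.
vaddr = 64: l1_idx=2, l2_idx=0
L1[2] = 2; L2[2][0] = 56

Answer: 56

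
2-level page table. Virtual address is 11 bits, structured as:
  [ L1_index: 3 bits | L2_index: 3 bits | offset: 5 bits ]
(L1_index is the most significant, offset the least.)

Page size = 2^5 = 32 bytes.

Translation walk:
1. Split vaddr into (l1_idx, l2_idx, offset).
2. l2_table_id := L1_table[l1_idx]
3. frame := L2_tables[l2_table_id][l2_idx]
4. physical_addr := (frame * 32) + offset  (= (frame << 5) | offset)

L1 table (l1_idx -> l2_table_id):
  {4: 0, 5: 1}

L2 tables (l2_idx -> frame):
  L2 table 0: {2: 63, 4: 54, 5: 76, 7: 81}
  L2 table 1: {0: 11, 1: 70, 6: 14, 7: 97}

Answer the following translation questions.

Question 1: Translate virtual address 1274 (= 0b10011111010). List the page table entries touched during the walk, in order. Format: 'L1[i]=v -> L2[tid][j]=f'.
Answer: L1[4]=0 -> L2[0][7]=81

Derivation:
vaddr = 1274 = 0b10011111010
Split: l1_idx=4, l2_idx=7, offset=26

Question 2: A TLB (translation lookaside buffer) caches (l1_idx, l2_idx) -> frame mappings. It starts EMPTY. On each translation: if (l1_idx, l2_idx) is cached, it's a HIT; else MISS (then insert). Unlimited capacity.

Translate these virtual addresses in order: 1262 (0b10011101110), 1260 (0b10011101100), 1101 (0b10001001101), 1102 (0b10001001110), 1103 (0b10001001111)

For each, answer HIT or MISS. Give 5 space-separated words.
Answer: MISS HIT MISS HIT HIT

Derivation:
vaddr=1262: (4,7) not in TLB -> MISS, insert
vaddr=1260: (4,7) in TLB -> HIT
vaddr=1101: (4,2) not in TLB -> MISS, insert
vaddr=1102: (4,2) in TLB -> HIT
vaddr=1103: (4,2) in TLB -> HIT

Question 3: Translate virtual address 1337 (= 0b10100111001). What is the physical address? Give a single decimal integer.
vaddr = 1337 = 0b10100111001
Split: l1_idx=5, l2_idx=1, offset=25
L1[5] = 1
L2[1][1] = 70
paddr = 70 * 32 + 25 = 2265

Answer: 2265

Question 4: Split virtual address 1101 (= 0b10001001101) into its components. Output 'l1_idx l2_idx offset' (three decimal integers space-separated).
vaddr = 1101 = 0b10001001101
  top 3 bits -> l1_idx = 4
  next 3 bits -> l2_idx = 2
  bottom 5 bits -> offset = 13

Answer: 4 2 13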